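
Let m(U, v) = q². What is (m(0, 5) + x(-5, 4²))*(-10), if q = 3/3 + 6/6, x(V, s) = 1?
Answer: -50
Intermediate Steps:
q = 2 (q = 3*(⅓) + 6*(⅙) = 1 + 1 = 2)
m(U, v) = 4 (m(U, v) = 2² = 4)
(m(0, 5) + x(-5, 4²))*(-10) = (4 + 1)*(-10) = 5*(-10) = -50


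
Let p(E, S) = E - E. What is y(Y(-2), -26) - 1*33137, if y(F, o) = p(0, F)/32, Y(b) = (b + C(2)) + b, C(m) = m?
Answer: -33137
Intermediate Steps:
Y(b) = 2 + 2*b (Y(b) = (b + 2) + b = (2 + b) + b = 2 + 2*b)
p(E, S) = 0
y(F, o) = 0 (y(F, o) = 0/32 = 0*(1/32) = 0)
y(Y(-2), -26) - 1*33137 = 0 - 1*33137 = 0 - 33137 = -33137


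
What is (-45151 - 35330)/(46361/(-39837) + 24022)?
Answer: -458017371/136702579 ≈ -3.3505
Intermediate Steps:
(-45151 - 35330)/(46361/(-39837) + 24022) = -80481/(46361*(-1/39837) + 24022) = -80481/(-6623/5691 + 24022) = -80481/136702579/5691 = -80481*5691/136702579 = -458017371/136702579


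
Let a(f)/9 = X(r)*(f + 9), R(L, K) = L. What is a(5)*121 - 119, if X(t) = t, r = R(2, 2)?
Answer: 30373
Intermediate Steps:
r = 2
a(f) = 162 + 18*f (a(f) = 9*(2*(f + 9)) = 9*(2*(9 + f)) = 9*(18 + 2*f) = 162 + 18*f)
a(5)*121 - 119 = (162 + 18*5)*121 - 119 = (162 + 90)*121 - 119 = 252*121 - 119 = 30492 - 119 = 30373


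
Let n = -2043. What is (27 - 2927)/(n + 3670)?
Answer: -2900/1627 ≈ -1.7824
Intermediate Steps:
(27 - 2927)/(n + 3670) = (27 - 2927)/(-2043 + 3670) = -2900/1627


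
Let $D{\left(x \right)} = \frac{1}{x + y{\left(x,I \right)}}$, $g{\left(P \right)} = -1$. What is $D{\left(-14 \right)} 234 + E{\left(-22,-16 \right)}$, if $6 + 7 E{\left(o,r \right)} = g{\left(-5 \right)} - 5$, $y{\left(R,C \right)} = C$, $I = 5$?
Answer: $- \frac{194}{7} \approx -27.714$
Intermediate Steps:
$E{\left(o,r \right)} = - \frac{12}{7}$ ($E{\left(o,r \right)} = - \frac{6}{7} + \frac{-1 - 5}{7} = - \frac{6}{7} + \frac{1}{7} \left(-6\right) = - \frac{6}{7} - \frac{6}{7} = - \frac{12}{7}$)
$D{\left(x \right)} = \frac{1}{5 + x}$ ($D{\left(x \right)} = \frac{1}{x + 5} = \frac{1}{5 + x}$)
$D{\left(-14 \right)} 234 + E{\left(-22,-16 \right)} = \frac{1}{5 - 14} \cdot 234 - \frac{12}{7} = \frac{1}{-9} \cdot 234 - \frac{12}{7} = \left(- \frac{1}{9}\right) 234 - \frac{12}{7} = -26 - \frac{12}{7} = - \frac{194}{7}$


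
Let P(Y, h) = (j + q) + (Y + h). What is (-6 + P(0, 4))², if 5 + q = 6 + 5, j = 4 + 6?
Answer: 196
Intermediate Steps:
j = 10
q = 6 (q = -5 + (6 + 5) = -5 + 11 = 6)
P(Y, h) = 16 + Y + h (P(Y, h) = (10 + 6) + (Y + h) = 16 + (Y + h) = 16 + Y + h)
(-6 + P(0, 4))² = (-6 + (16 + 0 + 4))² = (-6 + 20)² = 14² = 196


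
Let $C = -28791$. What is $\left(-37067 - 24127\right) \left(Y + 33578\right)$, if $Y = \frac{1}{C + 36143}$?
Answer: $- \frac{7553342387829}{3676} \approx -2.0548 \cdot 10^{9}$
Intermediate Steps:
$Y = \frac{1}{7352}$ ($Y = \frac{1}{-28791 + 36143} = \frac{1}{7352} \approx 0.00013602$)
$\left(-37067 - 24127\right) \left(Y + 33578\right) = \left(-37067 - 24127\right) \left(\frac{1}{7352} + 33578\right) = \left(-61194\right) \frac{246865457}{7352} = - \frac{7553342387829}{3676}$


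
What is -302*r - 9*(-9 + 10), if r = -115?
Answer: 34721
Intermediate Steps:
-302*r - 9*(-9 + 10) = -302*(-115) - 9*(-9 + 10) = 34730 - 9*1 = 34730 - 9 = 34721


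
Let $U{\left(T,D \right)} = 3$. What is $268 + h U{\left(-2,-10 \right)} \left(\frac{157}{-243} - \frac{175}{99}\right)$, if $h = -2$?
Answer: $\frac{251692}{891} \approx 282.48$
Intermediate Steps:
$268 + h U{\left(-2,-10 \right)} \left(\frac{157}{-243} - \frac{175}{99}\right) = 268 + \left(-2\right) 3 \left(\frac{157}{-243} - \frac{175}{99}\right) = 268 - 6 \left(157 \left(- \frac{1}{243}\right) - \frac{175}{99}\right) = 268 - 6 \left(- \frac{157}{243} - \frac{175}{99}\right) = 268 - - \frac{12904}{891} = 268 + \frac{12904}{891} = \frac{251692}{891}$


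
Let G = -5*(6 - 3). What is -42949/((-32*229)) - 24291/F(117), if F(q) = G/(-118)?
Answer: -7001293543/36640 ≈ -1.9108e+5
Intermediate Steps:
G = -15 (G = -5*3 = -15)
F(q) = 15/118 (F(q) = -15/(-118) = -15*(-1/118) = 15/118)
-42949/((-32*229)) - 24291/F(117) = -42949/((-32*229)) - 24291/15/118 = -42949/(-7328) - 24291*118/15 = -42949*(-1/7328) - 955446/5 = 42949/7328 - 955446/5 = -7001293543/36640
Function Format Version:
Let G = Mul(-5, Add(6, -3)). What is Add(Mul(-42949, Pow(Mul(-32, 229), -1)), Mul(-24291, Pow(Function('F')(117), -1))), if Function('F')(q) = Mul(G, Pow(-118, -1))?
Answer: Rational(-7001293543, 36640) ≈ -1.9108e+5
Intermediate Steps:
G = -15 (G = Mul(-5, 3) = -15)
Function('F')(q) = Rational(15, 118) (Function('F')(q) = Mul(-15, Pow(-118, -1)) = Mul(-15, Rational(-1, 118)) = Rational(15, 118))
Add(Mul(-42949, Pow(Mul(-32, 229), -1)), Mul(-24291, Pow(Function('F')(117), -1))) = Add(Mul(-42949, Pow(Mul(-32, 229), -1)), Mul(-24291, Pow(Rational(15, 118), -1))) = Add(Mul(-42949, Pow(-7328, -1)), Mul(-24291, Rational(118, 15))) = Add(Mul(-42949, Rational(-1, 7328)), Rational(-955446, 5)) = Add(Rational(42949, 7328), Rational(-955446, 5)) = Rational(-7001293543, 36640)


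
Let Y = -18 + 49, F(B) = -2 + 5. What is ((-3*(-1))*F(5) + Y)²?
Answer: 1600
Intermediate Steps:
F(B) = 3
Y = 31
((-3*(-1))*F(5) + Y)² = (-3*(-1)*3 + 31)² = (3*3 + 31)² = (9 + 31)² = 40² = 1600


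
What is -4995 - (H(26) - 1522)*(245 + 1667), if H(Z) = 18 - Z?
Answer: 2920365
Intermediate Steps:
-4995 - (H(26) - 1522)*(245 + 1667) = -4995 - ((18 - 1*26) - 1522)*(245 + 1667) = -4995 - ((18 - 26) - 1522)*1912 = -4995 - (-8 - 1522)*1912 = -4995 - (-1530)*1912 = -4995 - 1*(-2925360) = -4995 + 2925360 = 2920365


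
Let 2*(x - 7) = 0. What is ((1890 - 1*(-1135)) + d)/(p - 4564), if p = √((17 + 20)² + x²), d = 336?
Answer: -7669802/10414339 - 3361*√1418/20828678 ≈ -0.74254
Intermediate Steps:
x = 7 (x = 7 + (½)*0 = 7 + 0 = 7)
p = √1418 (p = √((17 + 20)² + 7²) = √(37² + 49) = √(1369 + 49) = √1418 ≈ 37.656)
((1890 - 1*(-1135)) + d)/(p - 4564) = ((1890 - 1*(-1135)) + 336)/(√1418 - 4564) = ((1890 + 1135) + 336)/(-4564 + √1418) = (3025 + 336)/(-4564 + √1418) = 3361/(-4564 + √1418)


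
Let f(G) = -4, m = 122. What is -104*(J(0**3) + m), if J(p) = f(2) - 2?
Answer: -12064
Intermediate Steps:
J(p) = -6 (J(p) = -4 - 2 = -6)
-104*(J(0**3) + m) = -104*(-6 + 122) = -104*116 = -12064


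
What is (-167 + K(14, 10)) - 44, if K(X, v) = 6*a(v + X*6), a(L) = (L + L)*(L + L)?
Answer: 211853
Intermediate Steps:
a(L) = 4*L² (a(L) = (2*L)*(2*L) = 4*L²)
K(X, v) = 24*(v + 6*X)² (K(X, v) = 6*(4*(v + X*6)²) = 6*(4*(v + 6*X)²) = 24*(v + 6*X)²)
(-167 + K(14, 10)) - 44 = (-167 + 24*(10 + 6*14)²) - 44 = (-167 + 24*(10 + 84)²) - 44 = (-167 + 24*94²) - 44 = (-167 + 24*8836) - 44 = (-167 + 212064) - 44 = 211897 - 44 = 211853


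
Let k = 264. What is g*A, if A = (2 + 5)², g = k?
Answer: 12936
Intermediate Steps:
g = 264
A = 49 (A = 7² = 49)
g*A = 264*49 = 12936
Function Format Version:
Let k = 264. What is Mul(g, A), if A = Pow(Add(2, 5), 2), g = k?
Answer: 12936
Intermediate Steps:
g = 264
A = 49 (A = Pow(7, 2) = 49)
Mul(g, A) = Mul(264, 49) = 12936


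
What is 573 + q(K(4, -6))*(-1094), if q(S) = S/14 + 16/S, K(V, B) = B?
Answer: 83143/21 ≈ 3959.2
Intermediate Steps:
q(S) = 16/S + S/14 (q(S) = S*(1/14) + 16/S = S/14 + 16/S = 16/S + S/14)
573 + q(K(4, -6))*(-1094) = 573 + (16/(-6) + (1/14)*(-6))*(-1094) = 573 + (16*(-1/6) - 3/7)*(-1094) = 573 + (-8/3 - 3/7)*(-1094) = 573 - 65/21*(-1094) = 573 + 71110/21 = 83143/21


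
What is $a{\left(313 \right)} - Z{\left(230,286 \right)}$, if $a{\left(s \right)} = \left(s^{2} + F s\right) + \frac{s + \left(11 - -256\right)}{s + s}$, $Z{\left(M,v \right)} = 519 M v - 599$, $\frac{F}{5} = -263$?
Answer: $- \frac{10783740821}{313} \approx -3.4453 \cdot 10^{7}$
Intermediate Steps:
$F = -1315$ ($F = 5 \left(-263\right) = -1315$)
$Z{\left(M,v \right)} = -599 + 519 M v$ ($Z{\left(M,v \right)} = 519 M v - 599 = -599 + 519 M v$)
$a{\left(s \right)} = s^{2} - 1315 s + \frac{267 + s}{2 s}$ ($a{\left(s \right)} = \left(s^{2} - 1315 s\right) + \frac{s + \left(11 - -256\right)}{s + s} = \left(s^{2} - 1315 s\right) + \frac{s + \left(11 + 256\right)}{2 s} = \left(s^{2} - 1315 s\right) + \left(s + 267\right) \frac{1}{2 s} = \left(s^{2} - 1315 s\right) + \left(267 + s\right) \frac{1}{2 s} = \left(s^{2} - 1315 s\right) + \frac{267 + s}{2 s} = s^{2} - 1315 s + \frac{267 + s}{2 s}$)
$a{\left(313 \right)} - Z{\left(230,286 \right)} = \left(\frac{1}{2} + 313^{2} - 411595 + \frac{267}{2 \cdot 313}\right) - \left(-599 + 519 \cdot 230 \cdot 286\right) = \left(\frac{1}{2} + 97969 - 411595 + \frac{267}{2} \cdot \frac{1}{313}\right) - \left(-599 + 34139820\right) = \left(\frac{1}{2} + 97969 - 411595 + \frac{267}{626}\right) - 34139221 = - \frac{98164648}{313} - 34139221 = - \frac{10783740821}{313}$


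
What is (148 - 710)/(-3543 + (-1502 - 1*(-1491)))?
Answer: 281/1777 ≈ 0.15813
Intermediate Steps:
(148 - 710)/(-3543 + (-1502 - 1*(-1491))) = -562/(-3543 + (-1502 + 1491)) = -562/(-3543 - 11) = -562/(-3554) = -562*(-1/3554) = 281/1777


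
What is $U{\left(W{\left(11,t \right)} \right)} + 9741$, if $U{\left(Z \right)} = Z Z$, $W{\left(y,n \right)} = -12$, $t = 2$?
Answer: $9885$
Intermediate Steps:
$U{\left(Z \right)} = Z^{2}$
$U{\left(W{\left(11,t \right)} \right)} + 9741 = \left(-12\right)^{2} + 9741 = 144 + 9741 = 9885$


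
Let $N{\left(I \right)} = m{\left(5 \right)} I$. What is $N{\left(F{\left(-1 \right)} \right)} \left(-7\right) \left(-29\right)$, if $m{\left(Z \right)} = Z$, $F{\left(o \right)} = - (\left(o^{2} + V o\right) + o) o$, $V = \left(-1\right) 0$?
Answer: $0$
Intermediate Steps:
$V = 0$
$F{\left(o \right)} = o \left(- o - o^{2}\right)$ ($F{\left(o \right)} = - (\left(o^{2} + 0 o\right) + o) o = - (\left(o^{2} + 0\right) + o) o = - (o^{2} + o) o = - (o + o^{2}) o = \left(- o - o^{2}\right) o = o \left(- o - o^{2}\right)$)
$N{\left(I \right)} = 5 I$
$N{\left(F{\left(-1 \right)} \right)} \left(-7\right) \left(-29\right) = 5 \left(-1\right)^{2} \left(-1 - -1\right) \left(-7\right) \left(-29\right) = 5 \cdot 1 \left(-1 + 1\right) \left(-7\right) \left(-29\right) = 5 \cdot 1 \cdot 0 \left(-7\right) \left(-29\right) = 5 \cdot 0 \left(-7\right) \left(-29\right) = 0 \left(-7\right) \left(-29\right) = 0 \left(-29\right) = 0$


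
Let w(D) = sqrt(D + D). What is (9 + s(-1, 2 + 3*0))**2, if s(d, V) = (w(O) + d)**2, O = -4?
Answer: -28 - 16*I*sqrt(2) ≈ -28.0 - 22.627*I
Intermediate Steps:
w(D) = sqrt(2)*sqrt(D) (w(D) = sqrt(2*D) = sqrt(2)*sqrt(D))
s(d, V) = (d + 2*I*sqrt(2))**2 (s(d, V) = (sqrt(2)*sqrt(-4) + d)**2 = (sqrt(2)*(2*I) + d)**2 = (2*I*sqrt(2) + d)**2 = (d + 2*I*sqrt(2))**2)
(9 + s(-1, 2 + 3*0))**2 = (9 + (-1 + 2*I*sqrt(2))**2)**2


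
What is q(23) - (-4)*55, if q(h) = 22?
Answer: 242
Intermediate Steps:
q(23) - (-4)*55 = 22 - (-4)*55 = 22 - 1*(-220) = 22 + 220 = 242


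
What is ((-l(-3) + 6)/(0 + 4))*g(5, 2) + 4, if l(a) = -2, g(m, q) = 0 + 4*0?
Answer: 4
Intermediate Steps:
g(m, q) = 0 (g(m, q) = 0 + 0 = 0)
((-l(-3) + 6)/(0 + 4))*g(5, 2) + 4 = ((-1*(-2) + 6)/(0 + 4))*0 + 4 = ((2 + 6)/4)*0 + 4 = (8*(¼))*0 + 4 = 2*0 + 4 = 0 + 4 = 4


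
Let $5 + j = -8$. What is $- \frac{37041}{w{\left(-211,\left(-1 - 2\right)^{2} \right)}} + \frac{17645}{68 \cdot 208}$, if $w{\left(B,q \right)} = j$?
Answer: $\frac{40318253}{14144} \approx 2850.6$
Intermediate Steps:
$j = -13$ ($j = -5 - 8 = -13$)
$w{\left(B,q \right)} = -13$
$- \frac{37041}{w{\left(-211,\left(-1 - 2\right)^{2} \right)}} + \frac{17645}{68 \cdot 208} = - \frac{37041}{-13} + \frac{17645}{68 \cdot 208} = \left(-37041\right) \left(- \frac{1}{13}\right) + \frac{17645}{14144} = \frac{37041}{13} + 17645 \cdot \frac{1}{14144} = \frac{37041}{13} + \frac{17645}{14144} = \frac{40318253}{14144}$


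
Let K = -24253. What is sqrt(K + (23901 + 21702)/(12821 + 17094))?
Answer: 2*I*sqrt(5425705178545)/29915 ≈ 155.73*I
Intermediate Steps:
sqrt(K + (23901 + 21702)/(12821 + 17094)) = sqrt(-24253 + (23901 + 21702)/(12821 + 17094)) = sqrt(-24253 + 45603/29915) = sqrt(-725482892/29915) = 2*I*sqrt(5425705178545)/29915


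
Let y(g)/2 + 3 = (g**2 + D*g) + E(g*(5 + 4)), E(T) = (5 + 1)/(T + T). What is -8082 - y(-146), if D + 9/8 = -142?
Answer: -40515217/438 ≈ -92501.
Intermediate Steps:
D = -1145/8 (D = -9/8 - 142 = -1145/8 ≈ -143.13)
E(T) = 3/T (E(T) = 6/((2*T)) = 6*(1/(2*T)) = 3/T)
y(g) = -6 + 2*g**2 - 1145*g/4 + 2/(3*g) (y(g) = -6 + 2*((g**2 - 1145*g/8) + 3/((g*(5 + 4)))) = -6 + 2*((g**2 - 1145*g/8) + 3/((g*9))) = -6 + 2*((g**2 - 1145*g/8) + 3/((9*g))) = -6 + 2*((g**2 - 1145*g/8) + 3*(1/(9*g))) = -6 + 2*((g**2 - 1145*g/8) + 1/(3*g)) = -6 + 2*(g**2 - 1145*g/8 + 1/(3*g)) = -6 + (2*g**2 - 1145*g/4 + 2/(3*g)) = -6 + 2*g**2 - 1145*g/4 + 2/(3*g))
-8082 - y(-146) = -8082 - (-6 + 2*(-146)**2 - 1145/4*(-146) + (2/3)/(-146)) = -8082 - (-6 + 2*21316 + 83585/2 + (2/3)*(-1/146)) = -8082 - (-6 + 42632 + 83585/2 - 1/219) = -8082 - 1*36975301/438 = -8082 - 36975301/438 = -40515217/438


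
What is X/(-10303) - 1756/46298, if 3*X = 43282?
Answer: -1029073120/715512441 ≈ -1.4382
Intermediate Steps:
X = 43282/3 (X = (1/3)*43282 = 43282/3 ≈ 14427.)
X/(-10303) - 1756/46298 = (43282/3)/(-10303) - 1756/46298 = (43282/3)*(-1/10303) - 1756*1/46298 = -43282/30909 - 878/23149 = -1029073120/715512441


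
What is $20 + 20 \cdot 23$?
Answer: $480$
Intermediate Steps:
$20 + 20 \cdot 23 = 20 + 460 = 480$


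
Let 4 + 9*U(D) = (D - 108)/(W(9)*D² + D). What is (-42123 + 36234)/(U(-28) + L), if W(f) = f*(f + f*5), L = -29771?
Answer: 1682764083/8507100947 ≈ 0.19781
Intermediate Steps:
W(f) = 6*f² (W(f) = f*(f + 5*f) = f*(6*f) = 6*f²)
U(D) = -4/9 + (-108 + D)/(9*(D + 486*D²)) (U(D) = -4/9 + ((D - 108)/((6*9²)*D² + D))/9 = -4/9 + ((-108 + D)/((6*81)*D² + D))/9 = -4/9 + ((-108 + D)/(486*D² + D))/9 = -4/9 + ((-108 + D)/(D + 486*D²))/9 = -4/9 + (-108 + D)/(9*(D + 486*D²)))
(-42123 + 36234)/(U(-28) + L) = (-42123 + 36234)/((⅓)*(-36 - 1*(-28) - 648*(-28)²)/(-28*(1 + 486*(-28))) - 29771) = -5889/((⅓)*(-1/28)*(-36 + 28 - 648*784)/(1 - 13608) - 29771) = -5889/((⅓)*(-1/28)*(-36 + 28 - 508032)/(-13607) - 29771) = -5889/((⅓)*(-1/28)*(-1/13607)*(-508040) - 29771) = -5889/(-127010/285747 - 29771) = -5889/(-8507100947/285747) = -5889*(-285747/8507100947) = 1682764083/8507100947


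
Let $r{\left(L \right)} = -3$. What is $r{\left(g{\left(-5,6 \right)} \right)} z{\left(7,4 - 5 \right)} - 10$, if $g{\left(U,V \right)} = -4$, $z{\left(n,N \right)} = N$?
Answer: $-7$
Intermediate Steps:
$r{\left(g{\left(-5,6 \right)} \right)} z{\left(7,4 - 5 \right)} - 10 = - 3 \left(4 - 5\right) - 10 = \left(-3\right) \left(-1\right) - 10 = 3 - 10 = -7$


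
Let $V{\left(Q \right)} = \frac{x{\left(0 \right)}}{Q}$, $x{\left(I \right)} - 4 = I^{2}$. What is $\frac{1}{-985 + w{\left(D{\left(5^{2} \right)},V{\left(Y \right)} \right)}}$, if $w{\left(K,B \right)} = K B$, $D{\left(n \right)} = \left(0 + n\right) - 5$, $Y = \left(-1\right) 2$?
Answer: $- \frac{1}{1025} \approx -0.00097561$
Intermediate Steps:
$x{\left(I \right)} = 4 + I^{2}$
$Y = -2$
$D{\left(n \right)} = -5 + n$ ($D{\left(n \right)} = n - 5 = -5 + n$)
$V{\left(Q \right)} = \frac{4}{Q}$ ($V{\left(Q \right)} = \frac{4 + 0^{2}}{Q} = \frac{4 + 0}{Q} = \frac{4}{Q}$)
$w{\left(K,B \right)} = B K$
$\frac{1}{-985 + w{\left(D{\left(5^{2} \right)},V{\left(Y \right)} \right)}} = \frac{1}{-985 + \frac{4}{-2} \left(-5 + 5^{2}\right)} = \frac{1}{-985 + 4 \left(- \frac{1}{2}\right) \left(-5 + 25\right)} = \frac{1}{-985 - 40} = \frac{1}{-1025} = - \frac{1}{1025}$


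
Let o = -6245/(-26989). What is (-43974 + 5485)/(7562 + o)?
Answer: -1038779621/204097063 ≈ -5.0896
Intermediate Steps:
o = 6245/26989 (o = -6245*(-1/26989) = 6245/26989 ≈ 0.23139)
(-43974 + 5485)/(7562 + o) = (-43974 + 5485)/(7562 + 6245/26989) = -38489/204097063/26989 = -38489*26989/204097063 = -1038779621/204097063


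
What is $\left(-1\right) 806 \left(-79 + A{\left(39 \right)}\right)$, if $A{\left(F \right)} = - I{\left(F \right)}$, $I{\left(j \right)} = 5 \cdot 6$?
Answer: $87854$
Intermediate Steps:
$I{\left(j \right)} = 30$
$A{\left(F \right)} = -30$ ($A{\left(F \right)} = \left(-1\right) 30 = -30$)
$\left(-1\right) 806 \left(-79 + A{\left(39 \right)}\right) = \left(-1\right) 806 \left(-79 - 30\right) = \left(-806\right) \left(-109\right) = 87854$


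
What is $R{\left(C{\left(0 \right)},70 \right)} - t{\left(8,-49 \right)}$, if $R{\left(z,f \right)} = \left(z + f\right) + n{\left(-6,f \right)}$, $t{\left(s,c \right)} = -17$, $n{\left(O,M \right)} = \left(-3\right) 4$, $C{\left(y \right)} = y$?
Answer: $75$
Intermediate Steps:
$n{\left(O,M \right)} = -12$
$R{\left(z,f \right)} = -12 + f + z$ ($R{\left(z,f \right)} = \left(z + f\right) - 12 = \left(f + z\right) - 12 = -12 + f + z$)
$R{\left(C{\left(0 \right)},70 \right)} - t{\left(8,-49 \right)} = \left(-12 + 70 + 0\right) - -17 = 58 + 17 = 75$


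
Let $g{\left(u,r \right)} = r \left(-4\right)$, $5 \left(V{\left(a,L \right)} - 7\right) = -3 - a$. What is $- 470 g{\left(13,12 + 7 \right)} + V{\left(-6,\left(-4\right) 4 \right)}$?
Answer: $\frac{178638}{5} \approx 35728.0$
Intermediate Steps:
$V{\left(a,L \right)} = \frac{32}{5} - \frac{a}{5}$ ($V{\left(a,L \right)} = 7 + \frac{-3 - a}{5} = 7 - \left(\frac{3}{5} + \frac{a}{5}\right) = \frac{32}{5} - \frac{a}{5}$)
$g{\left(u,r \right)} = - 4 r$
$- 470 g{\left(13,12 + 7 \right)} + V{\left(-6,\left(-4\right) 4 \right)} = - 470 \left(- 4 \left(12 + 7\right)\right) + \left(\frac{32}{5} - - \frac{6}{5}\right) = - 470 \left(\left(-4\right) 19\right) + \left(\frac{32}{5} + \frac{6}{5}\right) = \left(-470\right) \left(-76\right) + \frac{38}{5} = 35720 + \frac{38}{5} = \frac{178638}{5}$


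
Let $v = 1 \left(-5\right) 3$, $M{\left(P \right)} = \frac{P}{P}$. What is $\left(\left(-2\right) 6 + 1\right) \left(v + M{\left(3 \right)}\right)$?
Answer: $154$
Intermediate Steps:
$M{\left(P \right)} = 1$
$v = -15$ ($v = \left(-5\right) 3 = -15$)
$\left(\left(-2\right) 6 + 1\right) \left(v + M{\left(3 \right)}\right) = \left(\left(-2\right) 6 + 1\right) \left(-15 + 1\right) = \left(-12 + 1\right) \left(-14\right) = \left(-11\right) \left(-14\right) = 154$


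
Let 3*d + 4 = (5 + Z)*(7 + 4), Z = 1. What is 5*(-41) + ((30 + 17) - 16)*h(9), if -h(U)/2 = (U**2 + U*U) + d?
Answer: -34591/3 ≈ -11530.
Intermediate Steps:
d = 62/3 (d = -4/3 + ((5 + 1)*(7 + 4))/3 = -4/3 + (6*11)/3 = -4/3 + (1/3)*66 = -4/3 + 22 = 62/3 ≈ 20.667)
h(U) = -124/3 - 4*U**2 (h(U) = -2*((U**2 + U*U) + 62/3) = -2*((U**2 + U**2) + 62/3) = -2*(2*U**2 + 62/3) = -2*(62/3 + 2*U**2) = -124/3 - 4*U**2)
5*(-41) + ((30 + 17) - 16)*h(9) = 5*(-41) + ((30 + 17) - 16)*(-124/3 - 4*9**2) = -205 + (47 - 16)*(-124/3 - 4*81) = -205 + 31*(-124/3 - 324) = -205 + 31*(-1096/3) = -205 - 33976/3 = -34591/3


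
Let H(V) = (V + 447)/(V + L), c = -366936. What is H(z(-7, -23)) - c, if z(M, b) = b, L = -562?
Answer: 214657136/585 ≈ 3.6694e+5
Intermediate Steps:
H(V) = (447 + V)/(-562 + V) (H(V) = (V + 447)/(V - 562) = (447 + V)/(-562 + V))
H(z(-7, -23)) - c = (447 - 23)/(-562 - 23) - 1*(-366936) = 424/(-585) + 366936 = -1/585*424 + 366936 = -424/585 + 366936 = 214657136/585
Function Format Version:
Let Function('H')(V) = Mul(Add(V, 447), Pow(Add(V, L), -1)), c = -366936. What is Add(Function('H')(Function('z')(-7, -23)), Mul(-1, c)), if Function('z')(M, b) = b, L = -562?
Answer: Rational(214657136, 585) ≈ 3.6694e+5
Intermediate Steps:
Function('H')(V) = Mul(Pow(Add(-562, V), -1), Add(447, V)) (Function('H')(V) = Mul(Add(V, 447), Pow(Add(V, -562), -1)) = Mul(Add(447, V), Pow(Add(-562, V), -1)) = Mul(Pow(Add(-562, V), -1), Add(447, V)))
Add(Function('H')(Function('z')(-7, -23)), Mul(-1, c)) = Add(Mul(Pow(Add(-562, -23), -1), Add(447, -23)), Mul(-1, -366936)) = Add(Mul(Pow(-585, -1), 424), 366936) = Add(Mul(Rational(-1, 585), 424), 366936) = Add(Rational(-424, 585), 366936) = Rational(214657136, 585)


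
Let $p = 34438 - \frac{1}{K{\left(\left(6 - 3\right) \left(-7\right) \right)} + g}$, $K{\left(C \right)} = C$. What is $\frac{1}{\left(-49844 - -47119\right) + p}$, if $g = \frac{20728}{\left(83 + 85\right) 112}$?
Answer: $\frac{46801}{1484202465} \approx 3.1533 \cdot 10^{-5}$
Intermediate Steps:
$g = \frac{2591}{2352}$ ($g = \frac{20728}{168 \cdot 112} = \frac{20728}{18816} = 20728 \cdot \frac{1}{18816} = \frac{2591}{2352} \approx 1.1016$)
$p = \frac{1611735190}{46801}$ ($p = 34438 - \frac{1}{\left(6 - 3\right) \left(-7\right) + \frac{2591}{2352}} = 34438 - \frac{1}{3 \left(-7\right) + \frac{2591}{2352}} = 34438 - \frac{1}{-21 + \frac{2591}{2352}} = 34438 - \frac{1}{- \frac{46801}{2352}} = 34438 - - \frac{2352}{46801} = 34438 + \frac{2352}{46801} = \frac{1611735190}{46801} \approx 34438.0$)
$\frac{1}{\left(-49844 - -47119\right) + p} = \frac{1}{\left(-49844 - -47119\right) + \frac{1611735190}{46801}} = \frac{1}{\left(-49844 + 47119\right) + \frac{1611735190}{46801}} = \frac{1}{-2725 + \frac{1611735190}{46801}} = \frac{1}{\frac{1484202465}{46801}} = \frac{46801}{1484202465}$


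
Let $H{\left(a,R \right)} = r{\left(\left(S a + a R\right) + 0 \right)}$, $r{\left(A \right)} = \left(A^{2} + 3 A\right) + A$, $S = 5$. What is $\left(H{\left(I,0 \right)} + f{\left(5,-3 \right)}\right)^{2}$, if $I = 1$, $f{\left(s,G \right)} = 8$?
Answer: $2809$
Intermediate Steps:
$r{\left(A \right)} = A^{2} + 4 A$
$H{\left(a,R \right)} = \left(5 a + R a\right) \left(4 + 5 a + R a\right)$ ($H{\left(a,R \right)} = \left(\left(5 a + a R\right) + 0\right) \left(4 + \left(\left(5 a + a R\right) + 0\right)\right) = \left(\left(5 a + R a\right) + 0\right) \left(4 + \left(\left(5 a + R a\right) + 0\right)\right) = \left(5 a + R a\right) \left(4 + \left(5 a + R a\right)\right) = \left(5 a + R a\right) \left(4 + 5 a + R a\right)$)
$\left(H{\left(I,0 \right)} + f{\left(5,-3 \right)}\right)^{2} = \left(1 \left(4 + 1 \left(5 + 0\right)\right) \left(5 + 0\right) + 8\right)^{2} = \left(1 \left(4 + 1 \cdot 5\right) 5 + 8\right)^{2} = \left(1 \left(4 + 5\right) 5 + 8\right)^{2} = \left(1 \cdot 9 \cdot 5 + 8\right)^{2} = \left(45 + 8\right)^{2} = 53^{2} = 2809$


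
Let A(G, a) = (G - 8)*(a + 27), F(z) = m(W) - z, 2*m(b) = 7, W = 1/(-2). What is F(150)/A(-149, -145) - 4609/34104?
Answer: -45191285/315905352 ≈ -0.14305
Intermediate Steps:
W = -1/2 ≈ -0.50000
m(b) = 7/2 (m(b) = (1/2)*7 = 7/2)
F(z) = 7/2 - z
A(G, a) = (-8 + G)*(27 + a)
F(150)/A(-149, -145) - 4609/34104 = (7/2 - 1*150)/(-216 - 8*(-145) + 27*(-149) - 149*(-145)) - 4609/34104 = (7/2 - 150)/(-216 + 1160 - 4023 + 21605) - 4609*1/34104 = -293/2/18526 - 4609/34104 = -293/2*1/18526 - 4609/34104 = -293/37052 - 4609/34104 = -45191285/315905352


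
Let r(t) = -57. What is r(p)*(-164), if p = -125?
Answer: 9348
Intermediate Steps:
r(p)*(-164) = -57*(-164) = 9348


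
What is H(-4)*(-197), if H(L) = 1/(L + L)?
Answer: 197/8 ≈ 24.625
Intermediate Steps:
H(L) = 1/(2*L)
H(-4)*(-197) = ((½)/(-4))*(-197) = ((½)*(-¼))*(-197) = -⅛*(-197) = 197/8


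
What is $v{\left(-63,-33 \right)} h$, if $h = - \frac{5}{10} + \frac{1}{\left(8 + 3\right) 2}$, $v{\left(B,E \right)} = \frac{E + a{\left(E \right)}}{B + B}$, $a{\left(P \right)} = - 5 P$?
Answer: $\frac{10}{21} \approx 0.47619$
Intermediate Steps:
$v{\left(B,E \right)} = - \frac{2 E}{B}$ ($v{\left(B,E \right)} = \frac{E - 5 E}{B + B} = \frac{\left(-4\right) E}{2 B} = - 4 E \frac{1}{2 B} = - \frac{2 E}{B}$)
$h = - \frac{5}{11}$ ($h = \left(-5\right) \frac{1}{10} + \frac{1}{11} \cdot \frac{1}{2} = - \frac{1}{2} + \frac{1}{11} \cdot \frac{1}{2} = - \frac{1}{2} + \frac{1}{22} = - \frac{5}{11} \approx -0.45455$)
$v{\left(-63,-33 \right)} h = \left(-2\right) \left(-33\right) \frac{1}{-63} \left(- \frac{5}{11}\right) = \left(-2\right) \left(-33\right) \left(- \frac{1}{63}\right) \left(- \frac{5}{11}\right) = \left(- \frac{22}{21}\right) \left(- \frac{5}{11}\right) = \frac{10}{21}$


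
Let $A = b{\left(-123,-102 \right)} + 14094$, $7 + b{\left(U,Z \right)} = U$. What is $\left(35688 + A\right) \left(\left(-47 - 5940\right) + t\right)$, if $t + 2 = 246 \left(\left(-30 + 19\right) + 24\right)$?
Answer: $-138578732$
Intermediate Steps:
$b{\left(U,Z \right)} = -7 + U$
$t = 3196$ ($t = -2 + 246 \left(\left(-30 + 19\right) + 24\right) = -2 + 246 \left(-11 + 24\right) = -2 + 246 \cdot 13 = -2 + 3198 = 3196$)
$A = 13964$ ($A = \left(-7 - 123\right) + 14094 = -130 + 14094 = 13964$)
$\left(35688 + A\right) \left(\left(-47 - 5940\right) + t\right) = \left(35688 + 13964\right) \left(\left(-47 - 5940\right) + 3196\right) = 49652 \left(\left(-47 - 5940\right) + 3196\right) = 49652 \left(-5987 + 3196\right) = 49652 \left(-2791\right) = -138578732$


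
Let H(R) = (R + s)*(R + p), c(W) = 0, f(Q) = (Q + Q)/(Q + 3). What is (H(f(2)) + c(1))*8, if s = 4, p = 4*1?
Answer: 4608/25 ≈ 184.32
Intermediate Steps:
p = 4
f(Q) = 2*Q/(3 + Q) (f(Q) = (2*Q)/(3 + Q) = 2*Q/(3 + Q))
H(R) = (4 + R)² (H(R) = (R + 4)*(R + 4) = (4 + R)*(4 + R) = (4 + R)²)
(H(f(2)) + c(1))*8 = ((16 + (2*2/(3 + 2))² + 8*(2*2/(3 + 2))) + 0)*8 = ((16 + (2*2/5)² + 8*(2*2/5)) + 0)*8 = ((16 + (2*2*(⅕))² + 8*(2*2*(⅕))) + 0)*8 = ((16 + (⅘)² + 8*(⅘)) + 0)*8 = ((16 + 16/25 + 32/5) + 0)*8 = (576/25 + 0)*8 = (576/25)*8 = 4608/25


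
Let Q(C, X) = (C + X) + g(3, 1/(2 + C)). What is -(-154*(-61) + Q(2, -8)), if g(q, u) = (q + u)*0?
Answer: -9388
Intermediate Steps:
g(q, u) = 0
Q(C, X) = C + X (Q(C, X) = (C + X) + 0 = C + X)
-(-154*(-61) + Q(2, -8)) = -(-154*(-61) + (2 - 8)) = -(9394 - 6) = -1*9388 = -9388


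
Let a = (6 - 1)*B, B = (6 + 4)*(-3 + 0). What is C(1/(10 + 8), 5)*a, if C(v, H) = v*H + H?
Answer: -2375/3 ≈ -791.67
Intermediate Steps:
B = -30 (B = 10*(-3) = -30)
C(v, H) = H + H*v (C(v, H) = H*v + H = H + H*v)
a = -150 (a = (6 - 1)*(-30) = 5*(-30) = -150)
C(1/(10 + 8), 5)*a = (5*(1 + 1/(10 + 8)))*(-150) = (5*(1 + 1/18))*(-150) = (5*(19/18))*(-150) = (95/18)*(-150) = -2375/3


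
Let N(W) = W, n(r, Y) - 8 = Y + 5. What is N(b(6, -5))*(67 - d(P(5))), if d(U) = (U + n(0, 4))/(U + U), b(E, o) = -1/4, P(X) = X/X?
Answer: -29/2 ≈ -14.500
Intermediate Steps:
P(X) = 1
b(E, o) = -¼ (b(E, o) = -1*¼ = -¼)
n(r, Y) = 13 + Y (n(r, Y) = 8 + (Y + 5) = 8 + (5 + Y) = 13 + Y)
d(U) = (17 + U)/(2*U) (d(U) = (U + (13 + 4))/(U + U) = (U + 17)/((2*U)) = (17 + U)*(1/(2*U)) = (17 + U)/(2*U))
N(b(6, -5))*(67 - d(P(5))) = -(67 - (17 + 1)/(2*1))/4 = -(67 - 18/2)/4 = -(67 - 1*9)/4 = -(67 - 9)/4 = -¼*58 = -29/2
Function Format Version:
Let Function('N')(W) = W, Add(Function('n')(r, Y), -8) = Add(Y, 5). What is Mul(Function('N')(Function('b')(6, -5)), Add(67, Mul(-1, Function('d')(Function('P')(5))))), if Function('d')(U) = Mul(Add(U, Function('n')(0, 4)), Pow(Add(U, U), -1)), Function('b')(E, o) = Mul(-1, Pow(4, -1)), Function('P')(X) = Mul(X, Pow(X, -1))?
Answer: Rational(-29, 2) ≈ -14.500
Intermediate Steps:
Function('P')(X) = 1
Function('b')(E, o) = Rational(-1, 4) (Function('b')(E, o) = Mul(-1, Rational(1, 4)) = Rational(-1, 4))
Function('n')(r, Y) = Add(13, Y) (Function('n')(r, Y) = Add(8, Add(Y, 5)) = Add(8, Add(5, Y)) = Add(13, Y))
Function('d')(U) = Mul(Rational(1, 2), Pow(U, -1), Add(17, U)) (Function('d')(U) = Mul(Add(U, Add(13, 4)), Pow(Add(U, U), -1)) = Mul(Add(U, 17), Pow(Mul(2, U), -1)) = Mul(Add(17, U), Mul(Rational(1, 2), Pow(U, -1))) = Mul(Rational(1, 2), Pow(U, -1), Add(17, U)))
Mul(Function('N')(Function('b')(6, -5)), Add(67, Mul(-1, Function('d')(Function('P')(5))))) = Mul(Rational(-1, 4), Add(67, Mul(-1, Mul(Rational(1, 2), Pow(1, -1), Add(17, 1))))) = Mul(Rational(-1, 4), Add(67, Mul(-1, Mul(Rational(1, 2), 1, 18)))) = Mul(Rational(-1, 4), Add(67, Mul(-1, 9))) = Mul(Rational(-1, 4), Add(67, -9)) = Mul(Rational(-1, 4), 58) = Rational(-29, 2)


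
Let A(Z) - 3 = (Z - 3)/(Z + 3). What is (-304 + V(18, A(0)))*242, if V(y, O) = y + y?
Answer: -64856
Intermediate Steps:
A(Z) = 3 + (-3 + Z)/(3 + Z) (A(Z) = 3 + (Z - 3)/(Z + 3) = 3 + (-3 + Z)/(3 + Z))
V(y, O) = 2*y
(-304 + V(18, A(0)))*242 = (-304 + 2*18)*242 = (-304 + 36)*242 = -268*242 = -64856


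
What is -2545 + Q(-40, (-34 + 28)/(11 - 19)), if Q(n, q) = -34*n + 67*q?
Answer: -4539/4 ≈ -1134.8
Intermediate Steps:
-2545 + Q(-40, (-34 + 28)/(11 - 19)) = -2545 + (-34*(-40) + 67*((-34 + 28)/(11 - 19))) = -2545 + (1360 + 67*(-6/(-8))) = -2545 + (1360 + 67*(-6*(-⅛))) = -2545 + (1360 + 67*(¾)) = -2545 + (1360 + 201/4) = -2545 + 5641/4 = -4539/4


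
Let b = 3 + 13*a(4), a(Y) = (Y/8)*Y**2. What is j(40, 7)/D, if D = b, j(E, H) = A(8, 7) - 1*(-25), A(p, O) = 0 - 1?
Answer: 24/107 ≈ 0.22430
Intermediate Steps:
a(Y) = Y**3/8 (a(Y) = (Y*(1/8))*Y**2 = (Y/8)*Y**2 = Y**3/8)
A(p, O) = -1
b = 107 (b = 3 + 13*((1/8)*4**3) = 3 + 13*((1/8)*64) = 3 + 13*8 = 3 + 104 = 107)
j(E, H) = 24 (j(E, H) = -1 - 1*(-25) = -1 + 25 = 24)
D = 107
j(40, 7)/D = 24/107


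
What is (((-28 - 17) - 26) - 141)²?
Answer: 44944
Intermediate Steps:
(((-28 - 17) - 26) - 141)² = ((-45 - 26) - 141)² = (-71 - 141)² = (-212)² = 44944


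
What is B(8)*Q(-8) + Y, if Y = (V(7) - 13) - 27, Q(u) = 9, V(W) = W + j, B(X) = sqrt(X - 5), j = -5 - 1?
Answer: -39 + 9*sqrt(3) ≈ -23.412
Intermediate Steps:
j = -6
B(X) = sqrt(-5 + X)
V(W) = -6 + W (V(W) = W - 6 = -6 + W)
Y = -39 (Y = ((-6 + 7) - 13) - 27 = (1 - 13) - 27 = -12 - 27 = -39)
B(8)*Q(-8) + Y = sqrt(-5 + 8)*9 - 39 = sqrt(3)*9 - 39 = 9*sqrt(3) - 39 = -39 + 9*sqrt(3)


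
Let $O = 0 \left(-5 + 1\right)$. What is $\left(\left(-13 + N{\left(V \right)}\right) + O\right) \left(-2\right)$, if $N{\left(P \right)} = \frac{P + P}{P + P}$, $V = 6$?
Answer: $24$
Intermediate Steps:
$N{\left(P \right)} = 1$ ($N{\left(P \right)} = \frac{2 P}{2 P} = 2 P \frac{1}{2 P} = 1$)
$O = 0$ ($O = 0 \left(-4\right) = 0$)
$\left(\left(-13 + N{\left(V \right)}\right) + O\right) \left(-2\right) = \left(\left(-13 + 1\right) + 0\right) \left(-2\right) = \left(-12 + 0\right) \left(-2\right) = \left(-12\right) \left(-2\right) = 24$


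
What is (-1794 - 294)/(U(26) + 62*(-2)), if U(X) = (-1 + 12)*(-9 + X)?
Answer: -232/7 ≈ -33.143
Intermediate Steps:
U(X) = -99 + 11*X (U(X) = 11*(-9 + X) = -99 + 11*X)
(-1794 - 294)/(U(26) + 62*(-2)) = (-1794 - 294)/((-99 + 11*26) + 62*(-2)) = -2088/((-99 + 286) - 124) = -2088/(187 - 124) = -2088/63 = -2088*1/63 = -232/7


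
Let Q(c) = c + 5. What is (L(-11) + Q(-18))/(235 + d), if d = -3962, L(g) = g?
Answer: 24/3727 ≈ 0.0064395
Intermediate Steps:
Q(c) = 5 + c
(L(-11) + Q(-18))/(235 + d) = (-11 + (5 - 18))/(235 - 3962) = (-11 - 13)/(-3727) = -24*(-1/3727) = 24/3727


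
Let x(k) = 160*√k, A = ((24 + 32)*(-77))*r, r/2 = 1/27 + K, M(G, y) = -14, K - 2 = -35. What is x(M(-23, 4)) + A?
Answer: 7675360/27 + 160*I*√14 ≈ 2.8427e+5 + 598.67*I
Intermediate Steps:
K = -33 (K = 2 - 35 = -33)
r = -1780/27 (r = 2*(1/27 - 33) = 2*(-890/27) = -1780/27 ≈ -65.926)
A = 7675360/27 (A = ((24 + 32)*(-77))*(-1780/27) = (56*(-77))*(-1780/27) = -4312*(-1780/27) = 7675360/27 ≈ 2.8427e+5)
x(M(-23, 4)) + A = 160*√(-14) + 7675360/27 = 160*(I*√14) + 7675360/27 = 160*I*√14 + 7675360/27 = 7675360/27 + 160*I*√14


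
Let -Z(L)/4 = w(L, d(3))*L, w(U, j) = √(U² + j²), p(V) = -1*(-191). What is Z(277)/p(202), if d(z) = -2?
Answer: -1108*√76733/191 ≈ -1606.9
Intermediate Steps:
p(V) = 191
Z(L) = -4*L*√(4 + L²) (Z(L) = -4*√(L² + (-2)²)*L = -4*√(L² + 4)*L = -4*√(4 + L²)*L = -4*L*√(4 + L²))
Z(277)/p(202) = -4*277*√(4 + 277²)/191 = -4*277*√(4 + 76729)*(1/191) = -4*277*√76733*(1/191) = -1108*√76733*(1/191) = -1108*√76733/191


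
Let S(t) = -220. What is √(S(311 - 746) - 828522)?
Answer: I*√828742 ≈ 910.35*I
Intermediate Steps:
√(S(311 - 746) - 828522) = √(-220 - 828522) = √(-828742) = I*√828742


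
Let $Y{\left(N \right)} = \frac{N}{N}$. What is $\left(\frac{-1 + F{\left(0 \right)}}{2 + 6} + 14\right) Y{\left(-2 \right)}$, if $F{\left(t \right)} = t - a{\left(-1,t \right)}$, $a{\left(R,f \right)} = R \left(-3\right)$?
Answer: $\frac{27}{2} \approx 13.5$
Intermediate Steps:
$Y{\left(N \right)} = 1$
$a{\left(R,f \right)} = - 3 R$
$F{\left(t \right)} = -3 + t$ ($F{\left(t \right)} = t - \left(-3\right) \left(-1\right) = t - 3 = -3 + t$)
$\left(\frac{-1 + F{\left(0 \right)}}{2 + 6} + 14\right) Y{\left(-2 \right)} = \left(\frac{-1 + \left(-3 + 0\right)}{2 + 6} + 14\right) 1 = \left(\frac{-1 - 3}{8} + 14\right) 1 = \left(\left(-4\right) \frac{1}{8} + 14\right) 1 = \left(- \frac{1}{2} + 14\right) 1 = \frac{27}{2} \cdot 1 = \frac{27}{2}$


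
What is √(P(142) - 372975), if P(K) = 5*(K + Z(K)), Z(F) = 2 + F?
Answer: I*√371545 ≈ 609.54*I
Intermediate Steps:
P(K) = 10 + 10*K (P(K) = 5*(K + (2 + K)) = 5*(2 + 2*K) = 10 + 10*K)
√(P(142) - 372975) = √((10 + 10*142) - 372975) = √((10 + 1420) - 372975) = √(1430 - 372975) = √(-371545) = I*√371545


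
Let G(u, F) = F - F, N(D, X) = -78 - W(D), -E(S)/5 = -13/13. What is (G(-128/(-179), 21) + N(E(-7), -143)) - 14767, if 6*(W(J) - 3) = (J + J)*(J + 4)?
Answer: -14863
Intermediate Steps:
W(J) = 3 + J*(4 + J)/3 (W(J) = 3 + ((J + J)*(J + 4))/6 = 3 + ((2*J)*(4 + J))/6 = 3 + (2*J*(4 + J))/6 = 3 + J*(4 + J)/3)
E(S) = 5 (E(S) = -(-65)/13 = -5*(-1) = 5)
N(D, X) = -81 - 4*D/3 - D**2/3 (N(D, X) = -78 - (3 + D**2/3 + 4*D/3) = -78 + (-3 - 4*D/3 - D**2/3) = -81 - 4*D/3 - D**2/3)
G(u, F) = 0
(G(-128/(-179), 21) + N(E(-7), -143)) - 14767 = (0 + (-81 - 4/3*5 - 1/3*5**2)) - 14767 = (0 + (-81 - 20/3 - 1/3*25)) - 14767 = (0 + (-81 - 20/3 - 25/3)) - 14767 = (0 - 96) - 14767 = -96 - 14767 = -14863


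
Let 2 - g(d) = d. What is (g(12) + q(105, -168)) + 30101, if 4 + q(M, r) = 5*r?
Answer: 29247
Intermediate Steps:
q(M, r) = -4 + 5*r
g(d) = 2 - d
(g(12) + q(105, -168)) + 30101 = ((2 - 1*12) + (-4 + 5*(-168))) + 30101 = ((2 - 12) + (-4 - 840)) + 30101 = (-10 - 844) + 30101 = -854 + 30101 = 29247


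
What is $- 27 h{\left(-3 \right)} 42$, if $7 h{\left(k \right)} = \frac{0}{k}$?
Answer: $0$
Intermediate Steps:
$h{\left(k \right)} = 0$ ($h{\left(k \right)} = \frac{0 \frac{1}{k}}{7} = \frac{1}{7} \cdot 0 = 0$)
$- 27 h{\left(-3 \right)} 42 = \left(-27\right) 0 \cdot 42 = 0 \cdot 42 = 0$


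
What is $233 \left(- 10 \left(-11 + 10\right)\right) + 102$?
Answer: $2432$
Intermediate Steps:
$233 \left(- 10 \left(-11 + 10\right)\right) + 102 = 233 \left(\left(-10\right) \left(-1\right)\right) + 102 = 233 \cdot 10 + 102 = 2330 + 102 = 2432$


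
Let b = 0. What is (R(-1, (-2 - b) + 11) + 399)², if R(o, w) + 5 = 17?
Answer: 168921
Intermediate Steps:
R(o, w) = 12 (R(o, w) = -5 + 17 = 12)
(R(-1, (-2 - b) + 11) + 399)² = (12 + 399)² = 411² = 168921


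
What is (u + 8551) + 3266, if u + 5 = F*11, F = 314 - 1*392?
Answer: 10954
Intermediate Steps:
F = -78 (F = 314 - 392 = -78)
u = -863 (u = -5 - 78*11 = -5 - 858 = -863)
(u + 8551) + 3266 = (-863 + 8551) + 3266 = 7688 + 3266 = 10954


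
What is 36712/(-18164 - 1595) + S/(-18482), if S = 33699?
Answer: -1344369725/365185838 ≈ -3.6813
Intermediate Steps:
36712/(-18164 - 1595) + S/(-18482) = 36712/(-18164 - 1595) + 33699/(-18482) = 36712/(-19759) + 33699*(-1/18482) = 36712*(-1/19759) - 33699/18482 = -36712/19759 - 33699/18482 = -1344369725/365185838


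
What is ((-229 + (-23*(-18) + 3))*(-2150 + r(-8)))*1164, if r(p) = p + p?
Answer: -473990112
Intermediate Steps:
r(p) = 2*p
((-229 + (-23*(-18) + 3))*(-2150 + r(-8)))*1164 = ((-229 + (-23*(-18) + 3))*(-2150 + 2*(-8)))*1164 = ((-229 + (414 + 3))*(-2150 - 16))*1164 = ((-229 + 417)*(-2166))*1164 = (188*(-2166))*1164 = -407208*1164 = -473990112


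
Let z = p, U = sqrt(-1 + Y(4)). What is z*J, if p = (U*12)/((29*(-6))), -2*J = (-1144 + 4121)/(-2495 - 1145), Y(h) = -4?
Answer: -229*I*sqrt(5)/8120 ≈ -0.063061*I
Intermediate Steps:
U = I*sqrt(5) (U = sqrt(-1 - 4) = sqrt(-5) = I*sqrt(5) ≈ 2.2361*I)
J = 229/560 (J = -(-1144 + 4121)/(2*(-2495 - 1145)) = -2977/(2*(-3640)) = -2977*(-1)/(2*3640) = -1/2*(-229/280) = 229/560 ≈ 0.40893)
p = -2*I*sqrt(5)/29 (p = ((I*sqrt(5))*12)/((29*(-6))) = (12*I*sqrt(5))/(-174) = (12*I*sqrt(5))*(-1/174) = -2*I*sqrt(5)/29 ≈ -0.15421*I)
z = -2*I*sqrt(5)/29 ≈ -0.15421*I
z*J = -2*I*sqrt(5)/29*(229/560) = -229*I*sqrt(5)/8120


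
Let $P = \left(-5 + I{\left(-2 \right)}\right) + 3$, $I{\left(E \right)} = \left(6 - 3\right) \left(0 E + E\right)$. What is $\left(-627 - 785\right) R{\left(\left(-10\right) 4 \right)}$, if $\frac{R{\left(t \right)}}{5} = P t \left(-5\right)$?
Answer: $11296000$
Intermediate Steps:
$I{\left(E \right)} = 3 E$ ($I{\left(E \right)} = 3 \left(0 + E\right) = 3 E$)
$P = -8$ ($P = \left(-5 + 3 \left(-2\right)\right) + 3 = \left(-5 - 6\right) + 3 = -11 + 3 = -8$)
$R{\left(t \right)} = 200 t$ ($R{\left(t \right)} = 5 \left(- 8 t \left(-5\right)\right) = 5 \left(- 8 \left(- 5 t\right)\right) = 5 \cdot 40 t = 200 t$)
$\left(-627 - 785\right) R{\left(\left(-10\right) 4 \right)} = \left(-627 - 785\right) 200 \left(\left(-10\right) 4\right) = - 1412 \cdot 200 \left(-40\right) = \left(-1412\right) \left(-8000\right) = 11296000$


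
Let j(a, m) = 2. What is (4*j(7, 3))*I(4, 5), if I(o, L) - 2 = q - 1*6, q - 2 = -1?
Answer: -24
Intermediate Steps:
q = 1 (q = 2 - 1 = 1)
I(o, L) = -3 (I(o, L) = 2 + (1 - 1*6) = 2 + (1 - 6) = 2 - 5 = -3)
(4*j(7, 3))*I(4, 5) = (4*2)*(-3) = 8*(-3) = -24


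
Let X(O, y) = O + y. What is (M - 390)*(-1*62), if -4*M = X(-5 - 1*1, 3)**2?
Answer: 48639/2 ≈ 24320.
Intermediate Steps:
M = -9/4 (M = -((-5 - 1*1) + 3)**2/4 = -((-5 - 1) + 3)**2/4 = -(-6 + 3)**2/4 = -1/4*(-3)**2 = -1/4*9 = -9/4 ≈ -2.2500)
(M - 390)*(-1*62) = (-9/4 - 390)*(-1*62) = -1569/4*(-62) = 48639/2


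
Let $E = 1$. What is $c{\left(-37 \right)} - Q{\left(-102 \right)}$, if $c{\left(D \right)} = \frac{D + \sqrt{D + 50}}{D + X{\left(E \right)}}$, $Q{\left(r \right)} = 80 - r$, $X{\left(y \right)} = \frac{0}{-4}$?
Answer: $-181 - \frac{\sqrt{13}}{37} \approx -181.1$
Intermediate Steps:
$X{\left(y \right)} = 0$ ($X{\left(y \right)} = 0 \left(- \frac{1}{4}\right) = 0$)
$c{\left(D \right)} = \frac{D + \sqrt{50 + D}}{D}$ ($c{\left(D \right)} = \frac{D + \sqrt{D + 50}}{D + 0} = \frac{D + \sqrt{50 + D}}{D}$)
$c{\left(-37 \right)} - Q{\left(-102 \right)} = \frac{-37 + \sqrt{50 - 37}}{-37} - \left(80 - -102\right) = - \frac{-37 + \sqrt{13}}{37} - \left(80 + 102\right) = \left(1 - \frac{\sqrt{13}}{37}\right) - 182 = -181 - \frac{\sqrt{13}}{37}$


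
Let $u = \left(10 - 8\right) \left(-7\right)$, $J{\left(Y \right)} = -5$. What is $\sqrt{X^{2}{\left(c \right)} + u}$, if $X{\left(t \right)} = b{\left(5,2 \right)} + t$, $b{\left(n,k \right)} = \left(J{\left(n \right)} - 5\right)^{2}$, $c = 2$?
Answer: $\sqrt{10390} \approx 101.93$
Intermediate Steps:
$b{\left(n,k \right)} = 100$ ($b{\left(n,k \right)} = \left(-5 - 5\right)^{2} = \left(-10\right)^{2} = 100$)
$X{\left(t \right)} = 100 + t$
$u = -14$ ($u = 2 \left(-7\right) = -14$)
$\sqrt{X^{2}{\left(c \right)} + u} = \sqrt{\left(100 + 2\right)^{2} - 14} = \sqrt{102^{2} - 14} = \sqrt{10404 - 14} = \sqrt{10390}$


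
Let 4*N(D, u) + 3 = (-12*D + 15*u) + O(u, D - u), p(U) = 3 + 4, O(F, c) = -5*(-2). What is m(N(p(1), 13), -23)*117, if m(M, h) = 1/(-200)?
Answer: -117/200 ≈ -0.58500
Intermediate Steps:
O(F, c) = 10
p(U) = 7
N(D, u) = 7/4 - 3*D + 15*u/4 (N(D, u) = -¾ + ((-12*D + 15*u) + 10)/4 = -¾ + (10 - 12*D + 15*u)/4 = -¾ + (5/2 - 3*D + 15*u/4) = 7/4 - 3*D + 15*u/4)
m(M, h) = -1/200
m(N(p(1), 13), -23)*117 = -1/200*117 = -117/200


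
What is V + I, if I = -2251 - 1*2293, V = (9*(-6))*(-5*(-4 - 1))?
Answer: -5894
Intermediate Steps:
V = -1350 (V = -(-270)*(-5) = -54*25 = -1350)
I = -4544 (I = -2251 - 2293 = -4544)
V + I = -1350 - 4544 = -5894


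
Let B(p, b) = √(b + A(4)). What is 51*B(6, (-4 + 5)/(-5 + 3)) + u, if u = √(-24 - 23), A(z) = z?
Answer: 51*√14/2 + I*√47 ≈ 95.412 + 6.8557*I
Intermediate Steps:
B(p, b) = √(4 + b) (B(p, b) = √(b + 4) = √(4 + b))
u = I*√47 (u = √(-47) = I*√47 ≈ 6.8557*I)
51*B(6, (-4 + 5)/(-5 + 3)) + u = 51*√(4 + (-4 + 5)/(-5 + 3)) + I*√47 = 51*√(4 + 1/(-2)) + I*√47 = 51*√(4 + 1*(-½)) + I*√47 = 51*√(4 - ½) + I*√47 = 51*√(7/2) + I*√47 = 51*(√14/2) + I*√47 = 51*√14/2 + I*√47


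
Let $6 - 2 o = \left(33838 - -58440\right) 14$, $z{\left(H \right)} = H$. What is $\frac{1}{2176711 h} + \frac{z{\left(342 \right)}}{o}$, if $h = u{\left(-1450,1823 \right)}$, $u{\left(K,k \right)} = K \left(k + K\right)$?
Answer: $- \frac{21190934632297}{40023789085466950} \approx -0.00052946$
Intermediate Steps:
$u{\left(K,k \right)} = K \left(K + k\right)$
$h = -540850$ ($h = - 1450 \left(-1450 + 1823\right) = \left(-1450\right) 373 = -540850$)
$o = -645943$ ($o = 3 - \frac{\left(33838 - -58440\right) 14}{2} = 3 - \frac{\left(33838 + 58440\right) 14}{2} = 3 - \frac{92278 \cdot 14}{2} = 3 - 645946 = -645943$)
$\frac{1}{2176711 h} + \frac{z{\left(342 \right)}}{o} = \frac{1}{2176711 \left(-540850\right)} + \frac{342}{-645943} = \frac{1}{2176711} \left(- \frac{1}{540850}\right) + 342 \left(- \frac{1}{645943}\right) = - \frac{1}{1177274144350} - \frac{18}{33997} = - \frac{21190934632297}{40023789085466950}$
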